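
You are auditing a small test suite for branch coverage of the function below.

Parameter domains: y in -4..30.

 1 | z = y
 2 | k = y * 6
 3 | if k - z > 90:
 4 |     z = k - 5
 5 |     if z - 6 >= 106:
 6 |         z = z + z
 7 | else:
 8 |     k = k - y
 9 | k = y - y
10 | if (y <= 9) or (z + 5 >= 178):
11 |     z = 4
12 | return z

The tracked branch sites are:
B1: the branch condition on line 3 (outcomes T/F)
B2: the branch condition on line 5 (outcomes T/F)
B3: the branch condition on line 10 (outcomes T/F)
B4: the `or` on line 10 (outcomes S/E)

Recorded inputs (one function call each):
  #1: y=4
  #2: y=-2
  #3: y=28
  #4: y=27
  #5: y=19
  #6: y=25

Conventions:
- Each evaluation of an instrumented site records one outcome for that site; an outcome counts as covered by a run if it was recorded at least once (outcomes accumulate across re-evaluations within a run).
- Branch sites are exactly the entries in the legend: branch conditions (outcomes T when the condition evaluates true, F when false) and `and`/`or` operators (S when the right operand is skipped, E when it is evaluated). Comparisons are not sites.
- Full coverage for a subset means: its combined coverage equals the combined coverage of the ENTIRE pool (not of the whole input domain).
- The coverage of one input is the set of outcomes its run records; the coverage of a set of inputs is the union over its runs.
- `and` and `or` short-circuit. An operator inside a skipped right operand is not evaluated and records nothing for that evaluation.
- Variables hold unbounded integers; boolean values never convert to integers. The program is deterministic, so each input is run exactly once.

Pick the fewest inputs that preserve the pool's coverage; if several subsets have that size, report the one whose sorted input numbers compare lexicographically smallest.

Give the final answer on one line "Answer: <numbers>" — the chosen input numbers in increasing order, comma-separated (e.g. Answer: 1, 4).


run #1 (y=4) runs B1->F, B4->S, B3->T; records B1=F, B3=T, B4=S
run #2 (y=-2) runs B1->F, B4->S, B3->T; records B1=F, B3=T, B4=S
run #3 (y=28) runs B1->T, B2->T, B4->E, B3->T; records B1=T, B2=T, B3=T, B4=E
run #4 (y=27) runs B1->T, B2->T, B4->E, B3->T; records B1=T, B2=T, B3=T, B4=E
run #5 (y=19) runs B1->T, B2->F, B4->E, B3->F; records B1=T, B2=F, B3=F, B4=E
run #6 (y=25) runs B1->T, B2->T, B4->E, B3->T; records B1=T, B2=T, B3=T, B4=E
pool-wide coverage (8 outcomes): B1=T, B1=F, B2=T, B2=F, B3=T, B3=F, B4=S, B4=E
every size-1 subset falls short of the 8 outcomes (best: 4/8)
every size-2 subset falls short of the 8 outcomes (best: 7/8)
the canonical winner is {1, 3, 5}: size 3, full 8-outcome coverage, earliest index list among size-3 covers
Answer: 1, 3, 5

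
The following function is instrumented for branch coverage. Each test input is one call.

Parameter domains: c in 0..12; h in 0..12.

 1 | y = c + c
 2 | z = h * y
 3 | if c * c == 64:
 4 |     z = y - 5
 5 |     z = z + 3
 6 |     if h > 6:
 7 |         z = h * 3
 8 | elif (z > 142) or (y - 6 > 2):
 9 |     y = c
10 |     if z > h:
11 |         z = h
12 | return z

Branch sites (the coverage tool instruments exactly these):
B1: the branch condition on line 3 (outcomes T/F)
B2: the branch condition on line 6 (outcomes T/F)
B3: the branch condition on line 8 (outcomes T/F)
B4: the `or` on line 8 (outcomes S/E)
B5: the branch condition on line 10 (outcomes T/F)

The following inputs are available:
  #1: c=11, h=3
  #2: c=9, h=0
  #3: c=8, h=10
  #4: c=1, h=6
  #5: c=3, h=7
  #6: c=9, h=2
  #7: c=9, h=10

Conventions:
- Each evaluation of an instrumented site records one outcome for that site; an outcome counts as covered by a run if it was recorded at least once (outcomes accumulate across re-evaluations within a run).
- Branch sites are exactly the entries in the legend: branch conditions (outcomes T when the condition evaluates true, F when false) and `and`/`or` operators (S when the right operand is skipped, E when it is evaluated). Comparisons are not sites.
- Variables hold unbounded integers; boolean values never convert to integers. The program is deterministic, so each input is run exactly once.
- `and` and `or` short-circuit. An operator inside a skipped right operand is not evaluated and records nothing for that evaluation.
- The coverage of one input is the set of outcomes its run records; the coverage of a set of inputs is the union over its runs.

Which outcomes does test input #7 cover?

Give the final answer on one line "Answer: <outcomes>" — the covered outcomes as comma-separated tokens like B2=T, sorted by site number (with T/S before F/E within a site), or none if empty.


Simulating input #7 (c=9, h=10) step by step:
  B1->F, B4->S, B3->T, B5->T
as a set, this run covers: B1=F, B3=T, B4=S, B5=T
Answer: B1=F, B3=T, B4=S, B5=T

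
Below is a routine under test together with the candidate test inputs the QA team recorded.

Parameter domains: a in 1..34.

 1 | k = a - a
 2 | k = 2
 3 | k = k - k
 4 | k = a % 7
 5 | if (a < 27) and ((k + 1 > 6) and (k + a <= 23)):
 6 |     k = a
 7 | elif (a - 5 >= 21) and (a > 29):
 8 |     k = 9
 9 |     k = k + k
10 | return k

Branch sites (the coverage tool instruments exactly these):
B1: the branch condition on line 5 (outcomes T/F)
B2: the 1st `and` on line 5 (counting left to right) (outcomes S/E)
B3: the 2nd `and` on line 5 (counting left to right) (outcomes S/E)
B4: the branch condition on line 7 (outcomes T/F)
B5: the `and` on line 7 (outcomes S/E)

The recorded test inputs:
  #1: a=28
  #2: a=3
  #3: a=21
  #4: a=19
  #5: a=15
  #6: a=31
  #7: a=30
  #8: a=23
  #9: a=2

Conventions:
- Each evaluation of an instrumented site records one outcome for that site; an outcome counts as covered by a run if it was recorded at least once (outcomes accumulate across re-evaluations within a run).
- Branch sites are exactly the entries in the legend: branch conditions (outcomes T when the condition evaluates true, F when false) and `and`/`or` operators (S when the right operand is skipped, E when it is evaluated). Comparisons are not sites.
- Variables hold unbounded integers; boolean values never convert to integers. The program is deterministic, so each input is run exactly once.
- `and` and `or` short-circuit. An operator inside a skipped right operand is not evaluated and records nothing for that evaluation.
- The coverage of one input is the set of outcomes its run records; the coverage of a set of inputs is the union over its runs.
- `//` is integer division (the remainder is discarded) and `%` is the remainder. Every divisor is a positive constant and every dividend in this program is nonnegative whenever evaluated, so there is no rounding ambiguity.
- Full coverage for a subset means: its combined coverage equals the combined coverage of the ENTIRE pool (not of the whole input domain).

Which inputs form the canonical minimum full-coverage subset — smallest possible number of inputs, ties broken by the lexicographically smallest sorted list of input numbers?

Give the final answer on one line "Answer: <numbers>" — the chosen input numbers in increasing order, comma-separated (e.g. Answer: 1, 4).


test 1 (a=28) fires B2->S, B1->F, B5->E, B4->F; hits B1=F, B2=S, B4=F, B5=E
test 2 (a=3) fires B2->E, B3->S, B1->F, B5->S, B4->F; hits B1=F, B2=E, B3=S, B4=F, B5=S
test 3 (a=21) fires B2->E, B3->S, B1->F, B5->S, B4->F; hits B1=F, B2=E, B3=S, B4=F, B5=S
test 4 (a=19) fires B2->E, B3->S, B1->F, B5->S, B4->F; hits B1=F, B2=E, B3=S, B4=F, B5=S
test 5 (a=15) fires B2->E, B3->S, B1->F, B5->S, B4->F; hits B1=F, B2=E, B3=S, B4=F, B5=S
test 6 (a=31) fires B2->S, B1->F, B5->E, B4->T; hits B1=F, B2=S, B4=T, B5=E
test 7 (a=30) fires B2->S, B1->F, B5->E, B4->T; hits B1=F, B2=S, B4=T, B5=E
test 8 (a=23) fires B2->E, B3->S, B1->F, B5->S, B4->F; hits B1=F, B2=E, B3=S, B4=F, B5=S
test 9 (a=2) fires B2->E, B3->S, B1->F, B5->S, B4->F; hits B1=F, B2=E, B3=S, B4=F, B5=S
together the pool reaches 8 outcomes: B1=F, B2=S, B2=E, B3=S, B4=T, B4=F, B5=S, B5=E
no size-1 subset reaches all 8 outcomes (best union: 5/8)
size 2: inputs {2, 6} cover all 8 outcomes, and no lexicographically smaller subset of this size does
Answer: 2, 6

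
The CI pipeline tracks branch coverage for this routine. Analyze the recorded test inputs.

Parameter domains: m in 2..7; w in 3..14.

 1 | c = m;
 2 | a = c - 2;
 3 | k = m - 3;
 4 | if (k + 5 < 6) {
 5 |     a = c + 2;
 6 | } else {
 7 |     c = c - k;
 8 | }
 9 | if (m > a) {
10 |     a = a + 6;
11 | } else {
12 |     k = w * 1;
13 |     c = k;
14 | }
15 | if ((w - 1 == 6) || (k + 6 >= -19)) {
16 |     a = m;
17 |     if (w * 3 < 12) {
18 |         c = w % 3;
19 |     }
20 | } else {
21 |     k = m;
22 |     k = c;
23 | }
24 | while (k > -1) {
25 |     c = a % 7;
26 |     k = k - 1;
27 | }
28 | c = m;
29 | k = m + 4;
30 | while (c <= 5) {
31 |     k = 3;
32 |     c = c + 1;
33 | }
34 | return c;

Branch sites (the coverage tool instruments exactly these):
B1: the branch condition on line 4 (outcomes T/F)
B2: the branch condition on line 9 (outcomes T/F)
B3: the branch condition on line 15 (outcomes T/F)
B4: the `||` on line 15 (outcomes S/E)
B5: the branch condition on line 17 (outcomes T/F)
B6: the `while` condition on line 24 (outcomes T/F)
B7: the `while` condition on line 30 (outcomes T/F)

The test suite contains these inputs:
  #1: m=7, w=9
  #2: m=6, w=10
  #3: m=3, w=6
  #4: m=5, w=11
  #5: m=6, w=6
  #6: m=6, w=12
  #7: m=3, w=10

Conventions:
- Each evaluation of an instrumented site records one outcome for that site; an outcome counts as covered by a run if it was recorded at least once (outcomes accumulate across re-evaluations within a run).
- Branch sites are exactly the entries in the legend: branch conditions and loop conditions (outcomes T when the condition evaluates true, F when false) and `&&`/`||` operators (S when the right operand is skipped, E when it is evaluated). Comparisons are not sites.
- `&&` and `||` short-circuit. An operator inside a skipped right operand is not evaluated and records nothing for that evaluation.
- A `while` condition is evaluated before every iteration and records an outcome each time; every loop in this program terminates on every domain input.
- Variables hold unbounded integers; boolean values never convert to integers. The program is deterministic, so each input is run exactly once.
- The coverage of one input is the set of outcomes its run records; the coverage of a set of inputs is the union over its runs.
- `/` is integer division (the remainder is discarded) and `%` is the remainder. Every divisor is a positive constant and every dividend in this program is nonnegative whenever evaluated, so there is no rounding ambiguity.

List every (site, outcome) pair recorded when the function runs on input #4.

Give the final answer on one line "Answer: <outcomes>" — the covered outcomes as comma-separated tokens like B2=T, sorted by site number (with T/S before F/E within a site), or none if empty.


Tracing the run of input #4 (m=5, w=11):
  B1->F, B2->T, B4->E, B3->T, B5->F, B6->T, B6->T, B6->T, B6->F, B7->T
  B7->F
distinct outcomes covered: B1=F, B2=T, B3=T, B4=E, B5=F, B6=T, B6=F, B7=T, B7=F
Answer: B1=F, B2=T, B3=T, B4=E, B5=F, B6=T, B6=F, B7=T, B7=F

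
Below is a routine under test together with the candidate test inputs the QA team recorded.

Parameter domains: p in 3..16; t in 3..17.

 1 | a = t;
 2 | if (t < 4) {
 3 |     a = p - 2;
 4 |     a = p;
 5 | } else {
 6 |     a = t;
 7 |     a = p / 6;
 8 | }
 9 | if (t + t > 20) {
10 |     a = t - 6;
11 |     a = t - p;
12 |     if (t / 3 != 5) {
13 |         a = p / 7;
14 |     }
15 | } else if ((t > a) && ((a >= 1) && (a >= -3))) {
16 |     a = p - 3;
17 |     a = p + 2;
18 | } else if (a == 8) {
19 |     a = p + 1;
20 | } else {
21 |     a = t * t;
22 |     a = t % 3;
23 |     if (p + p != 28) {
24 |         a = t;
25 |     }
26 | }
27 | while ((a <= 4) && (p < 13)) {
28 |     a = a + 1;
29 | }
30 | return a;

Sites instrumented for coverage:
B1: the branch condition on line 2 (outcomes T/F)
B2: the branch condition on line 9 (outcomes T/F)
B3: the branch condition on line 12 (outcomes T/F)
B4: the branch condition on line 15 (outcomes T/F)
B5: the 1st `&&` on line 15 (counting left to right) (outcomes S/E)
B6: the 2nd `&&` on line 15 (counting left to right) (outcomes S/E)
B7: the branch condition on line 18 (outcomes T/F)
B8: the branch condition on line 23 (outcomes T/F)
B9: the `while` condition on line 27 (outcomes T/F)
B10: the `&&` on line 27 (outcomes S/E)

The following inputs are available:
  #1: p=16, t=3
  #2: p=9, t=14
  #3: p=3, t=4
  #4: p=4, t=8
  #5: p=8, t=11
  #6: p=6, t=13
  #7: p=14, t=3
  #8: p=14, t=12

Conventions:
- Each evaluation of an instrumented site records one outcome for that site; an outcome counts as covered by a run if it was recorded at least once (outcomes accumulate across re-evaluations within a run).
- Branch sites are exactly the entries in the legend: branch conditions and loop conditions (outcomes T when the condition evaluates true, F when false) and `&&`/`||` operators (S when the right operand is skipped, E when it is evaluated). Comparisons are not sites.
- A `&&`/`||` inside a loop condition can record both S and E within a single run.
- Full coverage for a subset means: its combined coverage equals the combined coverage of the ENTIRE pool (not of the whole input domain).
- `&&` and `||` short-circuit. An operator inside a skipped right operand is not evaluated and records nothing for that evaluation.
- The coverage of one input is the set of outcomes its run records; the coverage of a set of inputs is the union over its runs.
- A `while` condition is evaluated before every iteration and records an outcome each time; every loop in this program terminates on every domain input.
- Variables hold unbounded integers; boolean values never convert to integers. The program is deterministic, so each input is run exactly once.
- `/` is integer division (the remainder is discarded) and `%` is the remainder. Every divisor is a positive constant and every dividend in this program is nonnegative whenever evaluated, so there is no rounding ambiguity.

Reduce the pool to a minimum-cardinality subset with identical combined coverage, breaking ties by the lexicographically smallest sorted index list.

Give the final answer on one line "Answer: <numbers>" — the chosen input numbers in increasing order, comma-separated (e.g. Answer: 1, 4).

run #1 (p=16, t=3) runs B1->T, B2->F, B5->S, B4->F, B7->F, B8->T, B10->E, B9->F; records B1=T, B2=F, B4=F, B5=S, B7=F, B8=T, B9=F, B10=E
run #2 (p=9, t=14) runs B1->F, B2->T, B3->T, B10->E, B9->T, B10->E, B9->T, B10->E, B9->T, B10->E, B9->T, B10->S, B9->F; records B1=F, B2=T, B3=T, B9=T, B9=F, B10=S, B10=E
run #3 (p=3, t=4) runs B1->F, B2->F, B5->E, B6->S, B4->F, B7->F, B8->T, B10->E, B9->T, B10->S, B9->F; records B1=F, B2=F, B4=F, B5=E, B6=S, B7=F, B8=T, B9=T, B9=F, B10=S, B10=E
run #4 (p=4, t=8) runs B1->F, B2->F, B5->E, B6->S, B4->F, B7->F, B8->T, B10->S, B9->F; records B1=F, B2=F, B4=F, B5=E, B6=S, B7=F, B8=T, B9=F, B10=S
run #5 (p=8, t=11) runs B1->F, B2->T, B3->T, B10->E, B9->T, B10->E, B9->T, B10->E, B9->T, B10->E, B9->T, B10->S, B9->F; records B1=F, B2=T, B3=T, B9=T, B9=F, B10=S, B10=E
run #6 (p=6, t=13) runs B1->F, B2->T, B3->T, B10->E, B9->T, B10->E, B9->T, B10->E, B9->T, B10->E, B9->T, B10->E, B9->T, B10->S, ...; records B1=F, B2=T, B3=T, B9=T, B9=F, B10=S, B10=E
run #7 (p=14, t=3) runs B1->T, B2->F, B5->S, B4->F, B7->F, B8->F, B10->E, B9->F; records B1=T, B2=F, B4=F, B5=S, B7=F, B8=F, B9=F, B10=E
run #8 (p=14, t=12) runs B1->F, B2->T, B3->T, B10->E, B9->F; records B1=F, B2=T, B3=T, B9=F, B10=E
pool-wide coverage (16 outcomes): B1=T, B1=F, B2=T, B2=F, B3=T, B4=F, B5=S, B5=E, B6=S, B7=F, B8=T, B8=F, B9=T, B9=F, B10=S, B10=E
no size-1 subset reaches all 16 outcomes (best union: 11/16)
no size-2 subset reaches all 16 outcomes (best union: 14/16)
at size 3, {2, 3, 7} reaches all 16 outcomes; every lexicographically earlier size-3 subset fails

Answer: 2, 3, 7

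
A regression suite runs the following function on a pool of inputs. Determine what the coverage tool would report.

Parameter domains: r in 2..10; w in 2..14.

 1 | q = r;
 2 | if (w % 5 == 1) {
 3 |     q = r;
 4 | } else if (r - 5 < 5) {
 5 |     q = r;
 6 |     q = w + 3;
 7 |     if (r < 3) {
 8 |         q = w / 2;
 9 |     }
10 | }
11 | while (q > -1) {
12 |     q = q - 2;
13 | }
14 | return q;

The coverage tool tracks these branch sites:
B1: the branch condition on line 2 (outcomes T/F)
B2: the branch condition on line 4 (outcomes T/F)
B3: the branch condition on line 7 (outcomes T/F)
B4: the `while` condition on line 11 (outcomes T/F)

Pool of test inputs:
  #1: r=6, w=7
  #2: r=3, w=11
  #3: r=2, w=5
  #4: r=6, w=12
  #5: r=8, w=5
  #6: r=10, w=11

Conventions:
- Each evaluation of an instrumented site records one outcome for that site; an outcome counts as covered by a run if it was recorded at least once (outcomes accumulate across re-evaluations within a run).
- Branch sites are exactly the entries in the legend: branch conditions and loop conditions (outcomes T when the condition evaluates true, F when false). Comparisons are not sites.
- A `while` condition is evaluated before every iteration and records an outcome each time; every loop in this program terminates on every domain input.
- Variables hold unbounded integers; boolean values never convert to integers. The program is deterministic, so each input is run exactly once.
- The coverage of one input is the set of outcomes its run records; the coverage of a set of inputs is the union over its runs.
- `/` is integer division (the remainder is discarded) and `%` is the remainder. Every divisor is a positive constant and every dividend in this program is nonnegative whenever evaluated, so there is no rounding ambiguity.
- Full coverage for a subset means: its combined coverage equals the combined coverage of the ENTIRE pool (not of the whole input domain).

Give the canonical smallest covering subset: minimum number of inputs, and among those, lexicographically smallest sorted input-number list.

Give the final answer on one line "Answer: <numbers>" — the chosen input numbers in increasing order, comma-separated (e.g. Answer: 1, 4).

run #1 (r=6, w=7) records B1=F, B2=T, B3=F, B4=T, B4=F
run #2 (r=3, w=11) records B1=T, B4=T, B4=F
run #3 (r=2, w=5) records B1=F, B2=T, B3=T, B4=T, B4=F
run #4 (r=6, w=12) records B1=F, B2=T, B3=F, B4=T, B4=F
run #5 (r=8, w=5) records B1=F, B2=T, B3=F, B4=T, B4=F
run #6 (r=10, w=11) records B1=T, B4=T, B4=F
together the pool reaches 7 outcomes: B1=T, B1=F, B2=T, B3=T, B3=F, B4=T, B4=F
size 1 is not enough: best union over all size-1 subsets is 5/7
size 2 is not enough: best union over all size-2 subsets is 6/7
the canonical winner is {1, 2, 3}: size 3, full 7-outcome coverage, earliest index list among size-3 covers

Answer: 1, 2, 3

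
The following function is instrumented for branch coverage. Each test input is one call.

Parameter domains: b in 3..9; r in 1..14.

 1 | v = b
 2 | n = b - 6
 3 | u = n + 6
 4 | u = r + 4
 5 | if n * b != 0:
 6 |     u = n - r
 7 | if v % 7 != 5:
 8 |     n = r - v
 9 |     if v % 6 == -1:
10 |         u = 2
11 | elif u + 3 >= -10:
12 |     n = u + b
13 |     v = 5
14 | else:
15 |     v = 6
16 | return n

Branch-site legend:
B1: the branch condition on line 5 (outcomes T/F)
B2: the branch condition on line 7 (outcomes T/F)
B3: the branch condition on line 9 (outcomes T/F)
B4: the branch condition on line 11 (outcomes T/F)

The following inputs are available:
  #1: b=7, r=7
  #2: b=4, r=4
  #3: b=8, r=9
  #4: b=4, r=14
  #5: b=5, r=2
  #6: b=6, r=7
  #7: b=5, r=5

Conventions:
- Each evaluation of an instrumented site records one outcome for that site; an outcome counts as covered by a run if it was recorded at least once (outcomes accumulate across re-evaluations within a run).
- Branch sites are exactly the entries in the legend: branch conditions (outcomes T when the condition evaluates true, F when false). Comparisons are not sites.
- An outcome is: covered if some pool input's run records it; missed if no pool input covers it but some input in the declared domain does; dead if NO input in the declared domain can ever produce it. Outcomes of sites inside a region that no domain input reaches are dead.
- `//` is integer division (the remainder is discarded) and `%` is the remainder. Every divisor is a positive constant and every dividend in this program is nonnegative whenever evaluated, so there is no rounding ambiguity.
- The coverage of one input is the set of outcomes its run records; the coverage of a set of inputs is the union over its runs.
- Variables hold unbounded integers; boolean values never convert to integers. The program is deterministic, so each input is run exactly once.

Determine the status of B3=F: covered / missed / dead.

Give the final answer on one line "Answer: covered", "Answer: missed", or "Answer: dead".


B3=F is recorded by pool input(s) 1, 2, 3, 4, 6 -> covered
Answer: covered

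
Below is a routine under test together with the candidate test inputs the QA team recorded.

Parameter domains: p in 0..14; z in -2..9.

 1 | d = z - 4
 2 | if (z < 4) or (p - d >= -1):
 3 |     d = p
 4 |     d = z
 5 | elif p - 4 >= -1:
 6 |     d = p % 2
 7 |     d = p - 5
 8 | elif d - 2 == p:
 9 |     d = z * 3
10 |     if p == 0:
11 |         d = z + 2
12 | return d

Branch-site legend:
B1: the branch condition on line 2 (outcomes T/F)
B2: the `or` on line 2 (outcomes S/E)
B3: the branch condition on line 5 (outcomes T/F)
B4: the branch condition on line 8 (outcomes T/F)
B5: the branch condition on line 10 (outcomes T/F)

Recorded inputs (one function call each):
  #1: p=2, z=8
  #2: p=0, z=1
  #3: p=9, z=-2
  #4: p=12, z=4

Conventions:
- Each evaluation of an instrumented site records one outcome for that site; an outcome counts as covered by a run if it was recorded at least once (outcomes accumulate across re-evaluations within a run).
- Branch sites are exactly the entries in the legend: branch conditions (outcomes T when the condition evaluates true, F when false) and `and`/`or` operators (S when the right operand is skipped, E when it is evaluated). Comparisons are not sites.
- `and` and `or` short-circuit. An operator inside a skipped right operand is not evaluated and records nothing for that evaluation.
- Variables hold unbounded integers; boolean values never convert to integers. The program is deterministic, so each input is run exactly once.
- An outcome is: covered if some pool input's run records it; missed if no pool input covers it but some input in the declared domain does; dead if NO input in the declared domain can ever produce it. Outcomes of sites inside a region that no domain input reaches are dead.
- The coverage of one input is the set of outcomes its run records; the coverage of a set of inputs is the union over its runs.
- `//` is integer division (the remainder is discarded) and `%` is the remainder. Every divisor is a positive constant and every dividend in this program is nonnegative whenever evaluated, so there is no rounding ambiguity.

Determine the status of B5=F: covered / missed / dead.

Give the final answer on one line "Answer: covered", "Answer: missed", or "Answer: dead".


B5=F is recorded by pool input(s) 1 -> covered
Answer: covered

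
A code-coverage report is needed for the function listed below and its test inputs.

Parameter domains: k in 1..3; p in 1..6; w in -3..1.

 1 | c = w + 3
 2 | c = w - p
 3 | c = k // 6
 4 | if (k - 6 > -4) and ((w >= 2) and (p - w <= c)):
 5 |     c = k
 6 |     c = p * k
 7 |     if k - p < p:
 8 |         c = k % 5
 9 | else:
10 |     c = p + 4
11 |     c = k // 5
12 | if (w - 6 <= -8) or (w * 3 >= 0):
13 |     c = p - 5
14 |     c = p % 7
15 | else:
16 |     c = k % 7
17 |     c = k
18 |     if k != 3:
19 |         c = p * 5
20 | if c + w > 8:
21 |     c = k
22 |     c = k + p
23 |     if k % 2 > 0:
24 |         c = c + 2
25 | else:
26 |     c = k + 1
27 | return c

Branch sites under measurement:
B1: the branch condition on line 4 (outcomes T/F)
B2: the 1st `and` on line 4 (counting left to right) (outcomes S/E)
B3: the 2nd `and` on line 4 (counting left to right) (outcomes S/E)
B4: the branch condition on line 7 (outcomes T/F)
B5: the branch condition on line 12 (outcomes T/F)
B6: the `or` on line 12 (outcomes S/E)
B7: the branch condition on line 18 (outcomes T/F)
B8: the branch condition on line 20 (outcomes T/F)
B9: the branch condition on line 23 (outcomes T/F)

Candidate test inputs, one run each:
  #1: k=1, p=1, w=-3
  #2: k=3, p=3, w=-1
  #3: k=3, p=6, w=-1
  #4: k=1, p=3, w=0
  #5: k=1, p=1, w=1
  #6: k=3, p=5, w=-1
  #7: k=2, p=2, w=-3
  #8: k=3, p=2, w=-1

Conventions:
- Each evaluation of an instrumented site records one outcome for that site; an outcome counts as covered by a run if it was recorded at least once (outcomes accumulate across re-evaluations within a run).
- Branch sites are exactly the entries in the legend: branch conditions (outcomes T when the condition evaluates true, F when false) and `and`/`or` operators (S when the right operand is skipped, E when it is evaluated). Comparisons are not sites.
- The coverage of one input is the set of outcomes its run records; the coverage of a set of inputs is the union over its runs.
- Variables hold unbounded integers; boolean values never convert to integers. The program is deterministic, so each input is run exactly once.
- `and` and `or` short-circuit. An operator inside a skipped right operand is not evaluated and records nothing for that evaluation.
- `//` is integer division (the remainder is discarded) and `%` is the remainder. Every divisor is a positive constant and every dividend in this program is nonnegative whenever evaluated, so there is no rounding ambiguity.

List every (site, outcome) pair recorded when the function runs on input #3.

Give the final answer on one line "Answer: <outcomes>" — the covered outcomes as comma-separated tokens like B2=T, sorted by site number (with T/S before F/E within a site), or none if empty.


Tracing the run of input #3 (k=3, p=6, w=-1):
  B2->E, B3->S, B1->F, B6->E, B5->F, B7->F, B8->F
collecting distinct outcomes: B1=F, B2=E, B3=S, B5=F, B6=E, B7=F, B8=F
Answer: B1=F, B2=E, B3=S, B5=F, B6=E, B7=F, B8=F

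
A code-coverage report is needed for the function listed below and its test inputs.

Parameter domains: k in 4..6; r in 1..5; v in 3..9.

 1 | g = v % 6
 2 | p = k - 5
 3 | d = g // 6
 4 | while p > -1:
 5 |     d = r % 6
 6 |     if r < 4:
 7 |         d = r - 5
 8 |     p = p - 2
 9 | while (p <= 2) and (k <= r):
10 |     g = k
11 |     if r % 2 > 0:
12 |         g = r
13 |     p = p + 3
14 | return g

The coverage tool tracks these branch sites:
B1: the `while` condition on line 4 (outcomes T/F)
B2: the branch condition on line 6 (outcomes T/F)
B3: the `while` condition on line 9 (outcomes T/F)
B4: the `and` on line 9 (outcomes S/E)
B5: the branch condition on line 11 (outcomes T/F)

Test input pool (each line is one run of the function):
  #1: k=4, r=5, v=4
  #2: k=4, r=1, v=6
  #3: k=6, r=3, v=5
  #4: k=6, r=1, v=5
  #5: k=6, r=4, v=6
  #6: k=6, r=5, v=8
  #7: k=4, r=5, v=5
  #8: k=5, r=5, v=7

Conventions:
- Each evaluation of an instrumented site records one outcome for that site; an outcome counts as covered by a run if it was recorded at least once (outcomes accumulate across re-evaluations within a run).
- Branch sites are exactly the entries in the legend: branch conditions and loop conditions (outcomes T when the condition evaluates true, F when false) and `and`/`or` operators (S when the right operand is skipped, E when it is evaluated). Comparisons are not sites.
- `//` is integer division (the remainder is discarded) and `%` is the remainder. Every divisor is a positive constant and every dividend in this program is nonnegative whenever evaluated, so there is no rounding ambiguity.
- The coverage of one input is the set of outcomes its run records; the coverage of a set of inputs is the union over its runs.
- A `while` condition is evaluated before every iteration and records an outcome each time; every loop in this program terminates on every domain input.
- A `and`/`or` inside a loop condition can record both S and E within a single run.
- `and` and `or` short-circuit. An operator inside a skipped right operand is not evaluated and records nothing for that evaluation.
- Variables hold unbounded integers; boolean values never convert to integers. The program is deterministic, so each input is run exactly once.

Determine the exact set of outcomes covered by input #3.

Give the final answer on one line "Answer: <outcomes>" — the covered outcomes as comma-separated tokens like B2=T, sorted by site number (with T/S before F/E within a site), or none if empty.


Simulating input #3 (k=6, r=3, v=5) step by step:
  B1->T, B2->T, B1->F, B4->E, B3->F
distinct outcomes covered: B1=T, B1=F, B2=T, B3=F, B4=E
Answer: B1=T, B1=F, B2=T, B3=F, B4=E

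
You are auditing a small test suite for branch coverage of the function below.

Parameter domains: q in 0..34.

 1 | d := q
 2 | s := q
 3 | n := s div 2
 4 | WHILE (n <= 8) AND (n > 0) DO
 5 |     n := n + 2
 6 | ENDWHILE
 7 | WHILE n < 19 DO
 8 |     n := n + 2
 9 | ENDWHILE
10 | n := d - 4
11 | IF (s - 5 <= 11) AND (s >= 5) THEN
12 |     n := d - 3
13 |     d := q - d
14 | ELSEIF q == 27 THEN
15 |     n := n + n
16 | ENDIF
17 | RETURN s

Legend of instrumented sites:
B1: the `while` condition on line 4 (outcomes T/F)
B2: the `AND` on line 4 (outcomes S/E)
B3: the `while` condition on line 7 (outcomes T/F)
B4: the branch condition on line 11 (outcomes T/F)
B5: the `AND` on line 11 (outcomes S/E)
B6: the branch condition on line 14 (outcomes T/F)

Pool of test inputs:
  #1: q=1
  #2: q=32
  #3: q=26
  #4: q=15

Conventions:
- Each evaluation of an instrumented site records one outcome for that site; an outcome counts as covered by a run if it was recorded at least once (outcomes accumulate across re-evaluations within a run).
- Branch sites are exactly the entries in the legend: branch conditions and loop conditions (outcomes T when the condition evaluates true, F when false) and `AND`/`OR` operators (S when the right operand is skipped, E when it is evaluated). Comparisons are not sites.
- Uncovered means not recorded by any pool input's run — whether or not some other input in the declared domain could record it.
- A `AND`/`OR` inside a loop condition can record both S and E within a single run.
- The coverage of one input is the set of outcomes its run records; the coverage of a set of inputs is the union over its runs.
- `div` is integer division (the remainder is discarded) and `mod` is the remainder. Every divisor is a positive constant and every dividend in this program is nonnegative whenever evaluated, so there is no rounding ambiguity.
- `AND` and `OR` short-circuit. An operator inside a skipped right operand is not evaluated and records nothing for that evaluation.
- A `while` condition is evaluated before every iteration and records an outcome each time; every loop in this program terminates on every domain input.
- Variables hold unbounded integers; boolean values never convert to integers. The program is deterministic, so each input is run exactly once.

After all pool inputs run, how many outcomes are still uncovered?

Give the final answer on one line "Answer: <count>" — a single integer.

#1 (q=1) -> covered: B1=F, B2=E, B3=T, B3=F, B4=F, B5=E, B6=F
#2 (q=32) -> covered: B1=F, B2=S, B3=T, B3=F, B4=F, B5=S, B6=F
#3 (q=26) -> covered: B1=F, B2=S, B3=T, B3=F, B4=F, B5=S, B6=F
#4 (q=15) -> covered: B1=T, B1=F, B2=S, B2=E, B3=T, B3=F, B4=T, B5=E
union over the pool: B1=T, B1=F, B2=S, B2=E, B3=T, B3=F, B4=T, B4=F, B5=S, B5=E, B6=F
uncovered (1 of 12): B6=T

Answer: 1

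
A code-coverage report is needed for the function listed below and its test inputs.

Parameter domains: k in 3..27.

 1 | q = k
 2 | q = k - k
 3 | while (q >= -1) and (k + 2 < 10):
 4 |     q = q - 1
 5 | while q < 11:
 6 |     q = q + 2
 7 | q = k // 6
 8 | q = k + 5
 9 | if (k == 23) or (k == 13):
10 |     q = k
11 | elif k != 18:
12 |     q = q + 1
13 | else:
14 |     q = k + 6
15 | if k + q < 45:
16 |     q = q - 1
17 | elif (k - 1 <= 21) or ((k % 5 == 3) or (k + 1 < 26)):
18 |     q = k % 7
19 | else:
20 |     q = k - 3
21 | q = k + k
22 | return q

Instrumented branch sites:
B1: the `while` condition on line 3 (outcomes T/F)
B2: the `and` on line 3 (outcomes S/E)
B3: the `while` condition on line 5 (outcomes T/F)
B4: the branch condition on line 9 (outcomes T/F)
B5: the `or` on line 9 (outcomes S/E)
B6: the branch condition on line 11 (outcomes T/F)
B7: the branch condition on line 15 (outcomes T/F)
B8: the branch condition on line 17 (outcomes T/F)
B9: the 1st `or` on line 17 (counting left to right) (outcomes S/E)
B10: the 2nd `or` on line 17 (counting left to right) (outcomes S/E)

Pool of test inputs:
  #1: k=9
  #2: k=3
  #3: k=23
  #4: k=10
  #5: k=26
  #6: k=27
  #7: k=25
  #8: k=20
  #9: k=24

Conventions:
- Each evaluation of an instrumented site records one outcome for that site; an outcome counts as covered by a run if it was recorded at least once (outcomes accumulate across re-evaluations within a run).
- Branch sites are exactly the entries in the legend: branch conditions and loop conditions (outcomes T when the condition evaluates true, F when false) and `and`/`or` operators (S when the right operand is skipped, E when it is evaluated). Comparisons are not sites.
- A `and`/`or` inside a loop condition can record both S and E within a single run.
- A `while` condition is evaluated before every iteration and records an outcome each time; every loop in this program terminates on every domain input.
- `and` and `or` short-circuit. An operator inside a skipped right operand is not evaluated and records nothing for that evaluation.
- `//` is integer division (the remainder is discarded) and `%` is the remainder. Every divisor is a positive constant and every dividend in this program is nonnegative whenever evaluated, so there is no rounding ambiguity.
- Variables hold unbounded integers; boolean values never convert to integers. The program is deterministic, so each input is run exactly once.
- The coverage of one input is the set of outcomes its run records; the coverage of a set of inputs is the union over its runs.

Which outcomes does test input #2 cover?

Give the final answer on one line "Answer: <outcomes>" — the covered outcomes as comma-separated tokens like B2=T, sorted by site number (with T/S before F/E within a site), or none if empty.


Simulating input #2 (k=3) step by step:
  B2->E, B1->T, B2->E, B1->T, B2->S, B1->F, B3->T, B3->T, B3->T, B3->T
  B3->T, B3->T, B3->T, B3->F, B5->E, B4->F, B6->T, B7->T
distinct outcomes covered: B1=T, B1=F, B2=S, B2=E, B3=T, B3=F, B4=F, B5=E, B6=T, B7=T
Answer: B1=T, B1=F, B2=S, B2=E, B3=T, B3=F, B4=F, B5=E, B6=T, B7=T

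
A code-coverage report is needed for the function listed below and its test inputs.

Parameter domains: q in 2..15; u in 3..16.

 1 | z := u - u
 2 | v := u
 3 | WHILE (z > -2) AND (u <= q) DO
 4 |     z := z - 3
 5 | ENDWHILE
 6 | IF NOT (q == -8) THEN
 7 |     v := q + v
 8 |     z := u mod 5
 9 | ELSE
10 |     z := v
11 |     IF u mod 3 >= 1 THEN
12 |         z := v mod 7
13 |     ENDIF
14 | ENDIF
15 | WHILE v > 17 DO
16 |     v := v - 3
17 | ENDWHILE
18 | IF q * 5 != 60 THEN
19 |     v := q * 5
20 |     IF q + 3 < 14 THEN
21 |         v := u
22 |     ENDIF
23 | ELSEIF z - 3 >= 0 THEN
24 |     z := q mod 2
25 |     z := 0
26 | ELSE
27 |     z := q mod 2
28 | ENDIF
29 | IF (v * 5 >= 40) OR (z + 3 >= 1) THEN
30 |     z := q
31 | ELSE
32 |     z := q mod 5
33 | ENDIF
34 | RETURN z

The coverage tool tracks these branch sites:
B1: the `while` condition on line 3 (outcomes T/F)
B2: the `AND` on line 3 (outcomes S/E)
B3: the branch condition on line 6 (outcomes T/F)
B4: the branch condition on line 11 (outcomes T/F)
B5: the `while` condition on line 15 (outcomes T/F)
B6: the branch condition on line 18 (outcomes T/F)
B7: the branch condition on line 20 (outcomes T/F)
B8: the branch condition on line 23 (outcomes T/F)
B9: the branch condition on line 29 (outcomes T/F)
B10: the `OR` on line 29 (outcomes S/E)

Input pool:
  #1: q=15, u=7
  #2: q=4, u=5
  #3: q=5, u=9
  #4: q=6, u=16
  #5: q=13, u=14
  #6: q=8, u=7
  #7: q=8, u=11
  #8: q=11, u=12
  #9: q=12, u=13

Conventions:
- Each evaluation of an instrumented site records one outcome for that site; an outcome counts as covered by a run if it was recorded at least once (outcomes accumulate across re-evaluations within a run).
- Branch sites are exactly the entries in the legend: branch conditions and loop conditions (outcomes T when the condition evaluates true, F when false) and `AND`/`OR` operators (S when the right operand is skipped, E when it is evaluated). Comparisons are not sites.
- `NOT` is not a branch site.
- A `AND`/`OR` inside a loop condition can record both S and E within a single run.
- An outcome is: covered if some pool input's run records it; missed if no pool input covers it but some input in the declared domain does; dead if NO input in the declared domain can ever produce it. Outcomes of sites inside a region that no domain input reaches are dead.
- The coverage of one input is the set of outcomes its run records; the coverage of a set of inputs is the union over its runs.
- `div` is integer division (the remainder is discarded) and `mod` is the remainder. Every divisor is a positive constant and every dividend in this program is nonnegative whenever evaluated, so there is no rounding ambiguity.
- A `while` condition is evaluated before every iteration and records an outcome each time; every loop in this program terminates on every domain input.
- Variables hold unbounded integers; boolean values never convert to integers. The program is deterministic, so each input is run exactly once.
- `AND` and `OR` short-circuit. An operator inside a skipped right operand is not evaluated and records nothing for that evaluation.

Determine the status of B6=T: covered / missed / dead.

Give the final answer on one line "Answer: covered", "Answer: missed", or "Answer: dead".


B6=T is recorded by pool input(s) 1, 2, 3, 4, 5, 6, 7, 8 -> covered
Answer: covered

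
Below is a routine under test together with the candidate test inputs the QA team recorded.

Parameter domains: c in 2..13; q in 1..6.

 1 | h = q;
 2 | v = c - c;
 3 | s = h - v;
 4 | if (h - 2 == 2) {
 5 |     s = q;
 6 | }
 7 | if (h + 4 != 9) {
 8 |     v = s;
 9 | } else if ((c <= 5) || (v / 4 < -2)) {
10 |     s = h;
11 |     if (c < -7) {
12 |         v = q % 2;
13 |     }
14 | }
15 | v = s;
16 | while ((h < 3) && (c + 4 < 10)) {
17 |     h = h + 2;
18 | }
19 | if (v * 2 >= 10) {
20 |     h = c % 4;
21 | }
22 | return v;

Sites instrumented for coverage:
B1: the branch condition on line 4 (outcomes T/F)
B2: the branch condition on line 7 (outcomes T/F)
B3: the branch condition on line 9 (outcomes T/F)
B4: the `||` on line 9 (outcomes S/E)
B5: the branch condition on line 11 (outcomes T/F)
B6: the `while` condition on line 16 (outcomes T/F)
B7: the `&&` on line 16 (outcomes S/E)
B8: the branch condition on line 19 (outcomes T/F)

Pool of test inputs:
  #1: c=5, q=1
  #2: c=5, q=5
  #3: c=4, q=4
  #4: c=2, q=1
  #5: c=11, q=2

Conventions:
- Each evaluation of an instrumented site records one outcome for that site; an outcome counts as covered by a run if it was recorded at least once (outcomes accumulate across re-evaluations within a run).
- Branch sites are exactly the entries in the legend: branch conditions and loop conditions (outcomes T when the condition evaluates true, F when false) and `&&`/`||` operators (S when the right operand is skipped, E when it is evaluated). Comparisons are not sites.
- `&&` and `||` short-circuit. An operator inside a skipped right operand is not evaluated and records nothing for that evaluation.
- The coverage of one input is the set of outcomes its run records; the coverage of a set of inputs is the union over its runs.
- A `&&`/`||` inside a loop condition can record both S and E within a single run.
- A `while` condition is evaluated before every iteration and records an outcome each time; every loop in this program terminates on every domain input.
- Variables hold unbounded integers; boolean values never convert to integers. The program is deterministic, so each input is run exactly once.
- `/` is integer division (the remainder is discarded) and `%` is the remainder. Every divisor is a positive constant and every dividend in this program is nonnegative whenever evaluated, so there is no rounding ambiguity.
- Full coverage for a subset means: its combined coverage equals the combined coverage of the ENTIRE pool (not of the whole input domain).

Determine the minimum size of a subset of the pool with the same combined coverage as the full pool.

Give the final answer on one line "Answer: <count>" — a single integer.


input #1, c=5, q=1: events B1->F, B2->T, B7->E, B6->T, B7->S, B6->F, B8->F; outcomes B1=F, B2=T, B6=T, B6=F, B7=S, B7=E, B8=F
input #2, c=5, q=5: events B1->F, B2->F, B4->S, B3->T, B5->F, B7->S, B6->F, B8->T; outcomes B1=F, B2=F, B3=T, B4=S, B5=F, B6=F, B7=S, B8=T
input #3, c=4, q=4: events B1->T, B2->T, B7->S, B6->F, B8->F; outcomes B1=T, B2=T, B6=F, B7=S, B8=F
input #4, c=2, q=1: events B1->F, B2->T, B7->E, B6->T, B7->S, B6->F, B8->F; outcomes B1=F, B2=T, B6=T, B6=F, B7=S, B7=E, B8=F
input #5, c=11, q=2: events B1->F, B2->T, B7->E, B6->F, B8->F; outcomes B1=F, B2=T, B6=F, B7=E, B8=F
union over all inputs: B1=T, B1=F, B2=T, B2=F, B3=T, B4=S, B5=F, B6=T, B6=F, B7=S, B7=E, B8=T, B8=F (13 outcomes)
size 1 is not enough: best union over all size-1 subsets is 8/13
size 2 is not enough: best union over all size-2 subsets is 12/13
at size 3, {1, 2, 3} reaches all 13 outcomes; every lexicographically earlier size-3 subset fails
Answer: 3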